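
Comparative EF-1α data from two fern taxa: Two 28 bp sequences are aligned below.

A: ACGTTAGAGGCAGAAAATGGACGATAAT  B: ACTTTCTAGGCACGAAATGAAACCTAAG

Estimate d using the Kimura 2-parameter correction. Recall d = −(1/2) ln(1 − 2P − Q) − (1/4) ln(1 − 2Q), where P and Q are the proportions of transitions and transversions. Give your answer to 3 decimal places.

0.492

Of 28 sites, 2 differences are transitions and 8 are transversions, so P = 2/28 ≈ 0.071429 and Q = 8/28 ≈ 0.285714.
Under the Kimura two-parameter model, d = −½ ln(1 − 2P − Q) − ¼ ln(1 − 2Q).
1 − 2P − Q = 0.571428, giving −½ ln(0.571428) = 0.279808.
1 − 2Q = 0.428572, giving −¼ ln(0.428572) = 0.211824.
d = 0.279808 + 0.211824 = 0.491632.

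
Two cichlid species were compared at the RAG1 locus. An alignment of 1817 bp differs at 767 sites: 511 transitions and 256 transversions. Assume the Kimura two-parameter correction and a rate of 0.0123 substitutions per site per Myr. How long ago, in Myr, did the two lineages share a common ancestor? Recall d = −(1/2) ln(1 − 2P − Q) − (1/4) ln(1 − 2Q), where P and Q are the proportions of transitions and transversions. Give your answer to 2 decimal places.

P = 511/1817 ≈ 0.281233 and Q = 256/1817 ≈ 0.140892.
Under the Kimura two-parameter model, d = −½ ln(1 − 2P − Q) − ¼ ln(1 − 2Q).
1 − 2P − Q = 0.296642, giving −½ ln(0.296642) = 0.607615.
1 − 2Q = 0.718216, giving −¼ ln(0.718216) = 0.082746.
d = 0.607615 + 0.082746 = 0.690361.
Under a molecular clock d = 2μt, so t = d/(2μ) = 0.690361 / (2 × 0.0123) = 28.06 Myr.

28.06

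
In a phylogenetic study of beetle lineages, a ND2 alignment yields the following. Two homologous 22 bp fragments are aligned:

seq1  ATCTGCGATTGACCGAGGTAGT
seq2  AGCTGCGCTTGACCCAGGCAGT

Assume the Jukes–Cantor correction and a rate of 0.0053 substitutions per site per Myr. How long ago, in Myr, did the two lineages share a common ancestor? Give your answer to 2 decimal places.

The sequences differ at 4 of 22 sites (2, 8, 15, 19), so p = 4/22 ≈ 0.181818.
d = −(3/4) ln(1 − 4p/3) = −0.75 ln(1 − 0.242424) = −0.75 ln(0.757576)
  = −0.75 × (-0.277631) = 0.208223 substitutions/site.
Under a molecular clock d = 2μt, so t = d/(2μ) = 0.208223 / (2 × 0.0053) = 19.64 Myr.

19.64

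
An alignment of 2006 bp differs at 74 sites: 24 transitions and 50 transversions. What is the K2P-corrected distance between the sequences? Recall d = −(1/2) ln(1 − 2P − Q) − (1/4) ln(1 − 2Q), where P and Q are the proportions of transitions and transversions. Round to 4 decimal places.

P = 24/2006 ≈ 0.011964 and Q = 50/2006 ≈ 0.024925.
Under the Kimura two-parameter model, d = −½ ln(1 − 2P − Q) − ¼ ln(1 − 2Q).
1 − 2P − Q = 0.951147, giving −½ ln(0.951147) = 0.025043.
1 − 2Q = 0.95015, giving −¼ ln(0.95015) = 0.012784.
d = 0.025043 + 0.012784 = 0.037827.

0.0378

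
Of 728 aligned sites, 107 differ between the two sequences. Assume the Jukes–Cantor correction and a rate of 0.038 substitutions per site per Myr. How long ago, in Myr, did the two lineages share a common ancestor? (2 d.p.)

p = 107/728 ≈ 0.146978.
d = −(3/4) ln(1 − 4p/3) = −0.75 ln(1 − 0.195971) = −0.75 ln(0.804029)
  = −0.75 × (-0.218120) = 0.163590 substitutions/site.
Under a molecular clock d = 2μt, so t = d/(2μ) = 0.163590 / (2 × 0.038) = 2.15 Myr.

2.15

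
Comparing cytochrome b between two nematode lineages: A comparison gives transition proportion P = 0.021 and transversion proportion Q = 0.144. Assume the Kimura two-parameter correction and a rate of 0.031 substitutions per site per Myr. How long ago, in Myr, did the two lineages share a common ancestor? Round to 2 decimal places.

3.03

Under the Kimura two-parameter model, d = −½ ln(1 − 2P − Q) − ¼ ln(1 − 2Q).
1 − 2P − Q = 0.814, giving −½ ln(0.814) = 0.102897.
1 − 2Q = 0.712, giving −¼ ln(0.712) = 0.084919.
d = 0.102897 + 0.084919 = 0.187816.
Under a molecular clock d = 2μt, so t = d/(2μ) = 0.187816 / (2 × 0.031) = 3.03 Myr.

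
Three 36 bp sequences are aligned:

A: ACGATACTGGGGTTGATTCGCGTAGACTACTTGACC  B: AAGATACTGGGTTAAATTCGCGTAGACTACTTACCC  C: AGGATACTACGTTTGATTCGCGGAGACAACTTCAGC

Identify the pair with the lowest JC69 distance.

A–B: 6/36 differ, p = 0.167, d = 0.188.
A–C: 8/36 differ, p = 0.222, d = 0.264.
B–C: 10/36 differ, p = 0.278, d = 0.347.
The smallest distance is between A and B.

A and B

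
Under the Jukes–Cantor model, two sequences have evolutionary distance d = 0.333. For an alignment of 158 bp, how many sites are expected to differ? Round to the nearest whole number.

42

Invert JC69: p = (3/4)(1 − e^(−4d/3)) = 0.75 × (1 − e^(-0.444)) = 0.75 × (1 − 0.641465) = 0.268901.
Expected differing sites = pL ≈ 0.268901 × 158 = 42.486358 ≈ 42.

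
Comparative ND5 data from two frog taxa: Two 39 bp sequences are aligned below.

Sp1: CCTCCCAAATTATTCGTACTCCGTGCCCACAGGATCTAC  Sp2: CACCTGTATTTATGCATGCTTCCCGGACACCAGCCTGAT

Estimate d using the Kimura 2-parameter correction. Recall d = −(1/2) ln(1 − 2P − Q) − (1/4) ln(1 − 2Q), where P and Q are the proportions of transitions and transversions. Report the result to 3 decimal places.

Of 39 sites, 10 differences are transitions and 11 are transversions, so P = 10/39 ≈ 0.25641 and Q = 11/39 ≈ 0.282051.
Under the Kimura two-parameter model, d = −½ ln(1 − 2P − Q) − ¼ ln(1 − 2Q).
1 − 2P − Q = 0.205129, giving −½ ln(0.205129) = 0.792058.
1 − 2Q = 0.435898, giving −¼ ln(0.435898) = 0.207587.
d = 0.792058 + 0.207587 = 0.999645.

1.000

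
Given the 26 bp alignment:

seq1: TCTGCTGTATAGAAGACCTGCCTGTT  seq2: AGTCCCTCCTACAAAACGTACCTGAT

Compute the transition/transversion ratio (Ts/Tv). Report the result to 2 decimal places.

0.50

Transitions are A↔G and C↔T; transversions are all other mismatches.
Transitions: 4. Transversions: 8.
R = 4/8 = 0.50.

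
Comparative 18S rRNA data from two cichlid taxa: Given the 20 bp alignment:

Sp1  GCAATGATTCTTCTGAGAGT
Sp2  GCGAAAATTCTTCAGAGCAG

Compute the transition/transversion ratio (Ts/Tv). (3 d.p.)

0.750

Transitions are A↔G and C↔T; transversions are all other mismatches.
Transitions: 3. Transversions: 4.
R = 3/4 = 0.750.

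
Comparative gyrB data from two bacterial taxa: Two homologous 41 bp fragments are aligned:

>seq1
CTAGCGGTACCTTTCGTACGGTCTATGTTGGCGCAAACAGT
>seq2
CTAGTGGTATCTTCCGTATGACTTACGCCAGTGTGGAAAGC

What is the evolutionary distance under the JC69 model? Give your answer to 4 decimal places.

The sequences differ at 17 of 41 sites, so p = 17/41 ≈ 0.414634.
d = −(3/4) ln(1 − 4p/3) = −0.75 ln(1 − 0.552845) = −0.75 ln(0.447155)
  = −0.75 × (-0.804850) = 0.603638 substitutions/site.

0.6036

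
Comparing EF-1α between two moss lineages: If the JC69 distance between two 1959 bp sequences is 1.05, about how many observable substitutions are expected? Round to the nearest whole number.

1107

Invert JC69: p = (3/4)(1 − e^(−4d/3)) = 0.75 × (1 − e^(-1.4)) = 0.75 × (1 − 0.246597) = 0.565052.
Expected differing sites = pL ≈ 0.565052 × 1959 = 1106.936868 ≈ 1107.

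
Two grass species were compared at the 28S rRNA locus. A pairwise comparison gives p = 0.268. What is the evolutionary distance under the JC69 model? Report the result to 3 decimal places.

0.332

d = −(3/4) ln(1 − 4p/3) = −0.75 ln(1 − 0.357333) = −0.75 ln(0.642667)
  = −0.75 × (-0.442129) = 0.331597 substitutions/site.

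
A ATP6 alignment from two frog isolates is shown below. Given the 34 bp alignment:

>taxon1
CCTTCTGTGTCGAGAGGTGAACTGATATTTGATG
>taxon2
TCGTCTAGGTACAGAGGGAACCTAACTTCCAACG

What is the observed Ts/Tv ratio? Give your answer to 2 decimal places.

Transitions are A↔G and C↔T; transversions are all other mismatches.
Transitions: 9. Transversions: 7.
R = 9/7 = 1.285714… ≈ 1.29 (to 2 d.p.).

1.29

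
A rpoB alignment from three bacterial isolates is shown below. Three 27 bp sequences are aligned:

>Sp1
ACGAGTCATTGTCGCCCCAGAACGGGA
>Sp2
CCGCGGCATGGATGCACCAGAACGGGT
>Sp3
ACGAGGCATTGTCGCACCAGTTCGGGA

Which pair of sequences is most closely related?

Sp1–Sp2: 8/27 differ, p = 0.296, d = 0.377.
Sp1–Sp3: 4/27 differ, p = 0.148, d = 0.165.
Sp2–Sp3: 8/27 differ, p = 0.296, d = 0.377.
The smallest distance is between Sp1 and Sp3.

Sp1 and Sp3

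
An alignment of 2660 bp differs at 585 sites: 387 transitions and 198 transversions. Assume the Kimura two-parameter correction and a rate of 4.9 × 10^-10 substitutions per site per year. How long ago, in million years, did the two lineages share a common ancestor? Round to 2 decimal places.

P = 387/2660 ≈ 0.145489 and Q = 198/2660 ≈ 0.074436.
Under the Kimura two-parameter model, d = −½ ln(1 − 2P − Q) − ¼ ln(1 − 2Q).
1 − 2P − Q = 0.634586, giving −½ ln(0.634586) = 0.227391.
1 − 2Q = 0.851128, giving −¼ ln(0.851128) = 0.040298.
d = 0.227391 + 0.040298 = 0.267689.
Under a molecular clock d = 2μt, so t = d/(2μ) = 0.267689 / (2 × 4.9 × 10^-10) = 273.15 million years.

273.15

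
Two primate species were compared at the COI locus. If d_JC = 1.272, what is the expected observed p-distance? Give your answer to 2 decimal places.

0.61

p = (3/4)(1 − e^(−4d/3)) = 0.75 × (1 − e^(-1.696)) = 0.75 × (1 − 0.183416) = 0.612438.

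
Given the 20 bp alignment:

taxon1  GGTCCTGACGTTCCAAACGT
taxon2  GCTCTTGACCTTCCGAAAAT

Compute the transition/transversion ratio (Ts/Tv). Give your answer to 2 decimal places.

1.00

Transitions are A↔G and C↔T; transversions are all other mismatches.
Transitions: 3. Transversions: 3.
R = 3/3 = 1.00.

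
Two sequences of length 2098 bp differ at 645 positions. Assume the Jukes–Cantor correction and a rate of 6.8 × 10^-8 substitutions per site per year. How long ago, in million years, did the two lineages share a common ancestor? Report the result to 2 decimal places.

p = 645/2098 ≈ 0.307436.
d = −(3/4) ln(1 − 4p/3) = −0.75 ln(1 − 0.409915) = −0.75 ln(0.590085)
  = −0.75 × (-0.527489) = 0.395617 substitutions/site.
Under a molecular clock d = 2μt, so t = d/(2μ) = 0.395617 / (2 × 6.8 × 10^-8) = 2.91 million years.

2.91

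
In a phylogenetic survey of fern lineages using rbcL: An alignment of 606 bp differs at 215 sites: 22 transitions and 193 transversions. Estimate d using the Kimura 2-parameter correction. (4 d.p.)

P = 22/606 ≈ 0.036304 and Q = 193/606 ≈ 0.318482.
Under the Kimura two-parameter model, d = −½ ln(1 − 2P − Q) − ¼ ln(1 − 2Q).
1 − 2P − Q = 0.60891, giving −½ ln(0.60891) = 0.248042.
1 − 2Q = 0.363036, giving −¼ ln(0.363036) = 0.253313.
d = 0.248042 + 0.253313 = 0.501355.

0.5014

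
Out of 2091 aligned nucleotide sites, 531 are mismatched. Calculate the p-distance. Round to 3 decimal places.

p = 531/2091 = 0.253945… ≈ 0.254 (to 3 d.p.).

0.254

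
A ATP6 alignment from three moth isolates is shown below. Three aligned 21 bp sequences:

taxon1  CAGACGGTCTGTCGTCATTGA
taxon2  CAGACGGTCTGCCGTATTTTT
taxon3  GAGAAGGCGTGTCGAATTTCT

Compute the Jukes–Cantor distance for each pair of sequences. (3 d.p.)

taxon1–taxon2: 5/21 sites differ → p ≈ 0.238095, d = −0.75 ln(1 − 0.31746) = 0.286451 ≈ 0.286.
taxon1–taxon3: 9/21 sites differ → p ≈ 0.428571, d = −0.75 ln(1 − 0.571428) = 0.635472 ≈ 0.635.
taxon2–taxon3: 7/21 sites differ → p ≈ 0.333333, d = −0.75 ln(1 − 0.444444) = 0.440839 ≈ 0.441.

d(taxon1,taxon2) = 0.286, d(taxon1,taxon3) = 0.635, d(taxon2,taxon3) = 0.441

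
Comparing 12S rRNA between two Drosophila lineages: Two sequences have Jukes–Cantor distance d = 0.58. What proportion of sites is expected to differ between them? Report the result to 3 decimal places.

0.404

p = (3/4)(1 − e^(−4d/3)) = 0.75 × (1 − e^(-0.773333)) = 0.75 × (1 − 0.461472) = 0.403896.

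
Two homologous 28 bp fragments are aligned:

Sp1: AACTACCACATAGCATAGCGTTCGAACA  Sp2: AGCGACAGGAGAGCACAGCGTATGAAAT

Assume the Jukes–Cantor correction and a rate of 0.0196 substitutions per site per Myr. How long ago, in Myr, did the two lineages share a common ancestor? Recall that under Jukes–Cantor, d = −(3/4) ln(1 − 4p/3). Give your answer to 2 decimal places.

14.20

The sequences differ at 11 of 28 sites, so p = 11/28 ≈ 0.392857.
d = −(3/4) ln(1 − 4p/3) = −0.75 ln(1 − 0.523809) = −0.75 ln(0.476191)
  = −0.75 × (-0.741936) = 0.556452 substitutions/site.
Under a molecular clock d = 2μt, so t = d/(2μ) = 0.556452 / (2 × 0.0196) = 14.20 Myr.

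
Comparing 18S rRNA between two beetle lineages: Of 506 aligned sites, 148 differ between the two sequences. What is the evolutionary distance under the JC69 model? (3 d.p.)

p = 148/506 ≈ 0.29249.
d = −(3/4) ln(1 − 4p/3) = −0.75 ln(1 − 0.389987) = −0.75 ln(0.610013)
  = −0.75 × (-0.494275) = 0.370706 substitutions/site.

0.371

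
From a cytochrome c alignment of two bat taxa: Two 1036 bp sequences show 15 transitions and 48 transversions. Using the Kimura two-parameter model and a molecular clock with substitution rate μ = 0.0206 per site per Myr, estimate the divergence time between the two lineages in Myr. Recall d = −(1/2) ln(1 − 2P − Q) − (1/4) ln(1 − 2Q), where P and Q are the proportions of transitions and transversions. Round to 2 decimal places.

1.54

P = 15/1036 ≈ 0.014479 and Q = 48/1036 ≈ 0.046332.
Under the Kimura two-parameter model, d = −½ ln(1 − 2P − Q) − ¼ ln(1 − 2Q).
1 − 2P − Q = 0.92471, giving −½ ln(0.92471) = 0.039138.
1 − 2Q = 0.907336, giving −¼ ln(0.907336) = 0.024311.
d = 0.039138 + 0.024311 = 0.063449.
Under a molecular clock d = 2μt, so t = d/(2μ) = 0.063449 / (2 × 0.0206) = 1.54 Myr.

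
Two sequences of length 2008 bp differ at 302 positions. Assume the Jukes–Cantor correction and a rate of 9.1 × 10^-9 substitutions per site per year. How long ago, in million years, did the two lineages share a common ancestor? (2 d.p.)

p = 302/2008 ≈ 0.150398.
d = −(3/4) ln(1 − 4p/3) = −0.75 ln(1 − 0.200531) = −0.75 ln(0.799469)
  = −0.75 × (-0.223808) = 0.167856 substitutions/site.
Under a molecular clock d = 2μt, so t = d/(2μ) = 0.167856 / (2 × 9.1 × 10^-9) = 9.22 million years.

9.22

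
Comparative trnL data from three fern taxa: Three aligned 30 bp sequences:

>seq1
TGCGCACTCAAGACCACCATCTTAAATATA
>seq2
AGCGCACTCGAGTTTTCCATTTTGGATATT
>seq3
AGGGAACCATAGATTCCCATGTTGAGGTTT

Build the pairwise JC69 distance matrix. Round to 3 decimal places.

seq1–seq2: 10/30 sites differ → p ≈ 0.333333, d = −0.75 ln(1 − 0.444444) = 0.440839 ≈ 0.441.
seq1–seq3: 15/30 sites differ → p = 0.5, d = −0.75 ln(1 − 0.666667) = 0.823960 ≈ 0.824.
seq2–seq3: 12/30 sites differ → p = 0.4, d = −0.75 ln(1 − 0.533333) = 0.571605 ≈ 0.572.

d(seq1,seq2) = 0.441, d(seq1,seq3) = 0.824, d(seq2,seq3) = 0.572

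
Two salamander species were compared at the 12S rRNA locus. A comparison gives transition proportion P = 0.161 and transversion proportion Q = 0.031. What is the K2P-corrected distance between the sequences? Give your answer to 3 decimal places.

0.234

Under the Kimura two-parameter model, d = −½ ln(1 − 2P − Q) − ¼ ln(1 − 2Q).
1 − 2P − Q = 0.647, giving −½ ln(0.647) = 0.217704.
1 − 2Q = 0.938, giving −¼ ln(0.938) = 0.016001.
d = 0.217704 + 0.016001 = 0.233705.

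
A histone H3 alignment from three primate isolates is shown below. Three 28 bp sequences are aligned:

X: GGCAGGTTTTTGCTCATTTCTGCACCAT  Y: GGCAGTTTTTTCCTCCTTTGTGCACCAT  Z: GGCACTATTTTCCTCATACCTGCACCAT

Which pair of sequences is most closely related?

X–Y: 4/28 differ, p = 0.143, d = 0.158.
X–Z: 6/28 differ, p = 0.214, d = 0.252.
Y–Z: 6/28 differ, p = 0.214, d = 0.252.
The smallest distance is between X and Y.

X and Y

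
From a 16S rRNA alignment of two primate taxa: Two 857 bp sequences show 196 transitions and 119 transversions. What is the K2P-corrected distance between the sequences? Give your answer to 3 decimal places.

P = 196/857 ≈ 0.228705 and Q = 119/857 ≈ 0.138856.
Under the Kimura two-parameter model, d = −½ ln(1 − 2P − Q) − ¼ ln(1 − 2Q).
1 − 2P − Q = 0.403734, giving −½ ln(0.403734) = 0.453500.
1 − 2Q = 0.722288, giving −¼ ln(0.722288) = 0.081333.
d = 0.453500 + 0.081333 = 0.534833.

0.535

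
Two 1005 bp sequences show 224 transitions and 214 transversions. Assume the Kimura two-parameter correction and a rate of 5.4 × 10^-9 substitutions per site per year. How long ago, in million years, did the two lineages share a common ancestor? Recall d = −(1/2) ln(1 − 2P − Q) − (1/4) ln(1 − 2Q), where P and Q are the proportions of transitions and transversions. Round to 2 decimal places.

62.61

P = 224/1005 ≈ 0.222886 and Q = 214/1005 ≈ 0.212935.
Under the Kimura two-parameter model, d = −½ ln(1 − 2P − Q) − ¼ ln(1 − 2Q).
1 − 2P − Q = 0.341293, giving −½ ln(0.341293) = 0.537507.
1 − 2Q = 0.57413, giving −¼ ln(0.57413) = 0.138725.
d = 0.537507 + 0.138725 = 0.676232.
Under a molecular clock d = 2μt, so t = d/(2μ) = 0.676232 / (2 × 5.4 × 10^-9) = 62.61 million years.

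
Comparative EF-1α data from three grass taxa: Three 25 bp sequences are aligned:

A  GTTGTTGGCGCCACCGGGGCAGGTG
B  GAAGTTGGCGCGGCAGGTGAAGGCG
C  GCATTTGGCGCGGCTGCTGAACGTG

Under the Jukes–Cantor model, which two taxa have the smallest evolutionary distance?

B and C

A–B: 8/25 differ, p = 0.320, d = 0.417.
A–C: 10/25 differ, p = 0.400, d = 0.572.
B–C: 6/25 differ, p = 0.240, d = 0.289.
The smallest distance is between B and C.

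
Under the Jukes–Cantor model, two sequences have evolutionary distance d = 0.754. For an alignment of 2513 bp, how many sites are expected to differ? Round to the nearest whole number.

Invert JC69: p = (3/4)(1 − e^(−4d/3)) = 0.75 × (1 − e^(-1.005333)) = 0.75 × (1 − 0.365923) = 0.475558.
Expected differing sites = pL ≈ 0.475558 × 2513 = 1195.077254 ≈ 1195.

1195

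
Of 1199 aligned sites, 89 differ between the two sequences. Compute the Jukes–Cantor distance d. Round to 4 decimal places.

0.0782

p = 89/1199 ≈ 0.074229.
d = −(3/4) ln(1 − 4p/3) = −0.75 ln(1 − 0.098972) = −0.75 ln(0.901028)
  = −0.75 × (-0.104219) = 0.078164 substitutions/site.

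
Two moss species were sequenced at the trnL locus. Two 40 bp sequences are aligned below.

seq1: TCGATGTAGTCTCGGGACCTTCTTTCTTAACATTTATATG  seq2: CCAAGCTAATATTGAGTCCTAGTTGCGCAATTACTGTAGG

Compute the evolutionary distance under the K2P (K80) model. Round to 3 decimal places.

Of 40 sites, 9 differences are transitions and 11 are transversions, so P = 9/40 = 0.225 and Q = 11/40 = 0.275.
Under the Kimura two-parameter model, d = −½ ln(1 − 2P − Q) − ¼ ln(1 − 2Q).
1 − 2P − Q = 0.275, giving −½ ln(0.275) = 0.645492.
1 − 2Q = 0.45, giving −¼ ln(0.45) = 0.199627.
d = 0.645492 + 0.199627 = 0.845119.

0.845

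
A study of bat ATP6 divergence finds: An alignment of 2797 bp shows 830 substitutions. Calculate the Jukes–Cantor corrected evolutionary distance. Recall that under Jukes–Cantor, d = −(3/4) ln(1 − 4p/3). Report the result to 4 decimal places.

p = 830/2797 ≈ 0.296747.
d = −(3/4) ln(1 − 4p/3) = −0.75 ln(1 − 0.395663) = −0.75 ln(0.604337)
  = −0.75 × (-0.503623) = 0.377717 substitutions/site.

0.3777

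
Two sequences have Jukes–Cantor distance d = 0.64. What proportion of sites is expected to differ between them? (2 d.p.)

p = (3/4)(1 − e^(−4d/3)) = 0.75 × (1 − e^(-0.853333)) = 0.75 × (1 − 0.425993) = 0.430505.

0.43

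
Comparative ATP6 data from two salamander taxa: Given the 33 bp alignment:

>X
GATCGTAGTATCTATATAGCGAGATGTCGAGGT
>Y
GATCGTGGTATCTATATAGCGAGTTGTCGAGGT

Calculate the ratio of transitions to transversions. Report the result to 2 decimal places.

Transitions are A↔G and C↔T; transversions are all other mismatches.
Transitions: 1. Transversions: 1.
R = 1/1 = 1.00.

1.00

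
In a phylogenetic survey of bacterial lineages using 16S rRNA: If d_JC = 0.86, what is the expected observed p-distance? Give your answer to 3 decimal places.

p = (3/4)(1 − e^(−4d/3)) = 0.75 × (1 − e^(-1.146667)) = 0.75 × (1 − 0.317694) = 0.511730.

0.512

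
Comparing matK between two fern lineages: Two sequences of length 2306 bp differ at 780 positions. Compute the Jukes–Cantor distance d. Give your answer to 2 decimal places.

0.45

p = 780/2306 ≈ 0.338248.
d = −(3/4) ln(1 − 4p/3) = −0.75 ln(1 − 0.450997) = −0.75 ln(0.549003)
  = −0.75 × (-0.599651) = 0.449738 substitutions/site.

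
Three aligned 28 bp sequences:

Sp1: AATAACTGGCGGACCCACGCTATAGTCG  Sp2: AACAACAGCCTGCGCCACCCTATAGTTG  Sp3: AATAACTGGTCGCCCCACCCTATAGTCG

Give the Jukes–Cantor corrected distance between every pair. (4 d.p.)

Sp1–Sp2: 8/28 sites differ → p ≈ 0.285714, d = −0.75 ln(1 − 0.380952) = 0.359679 ≈ 0.3597.
Sp1–Sp3: 4/28 sites differ → p ≈ 0.142857, d = −0.75 ln(1 − 0.190476) = 0.158482 ≈ 0.1585.
Sp2–Sp3: 7/28 sites differ → p = 0.25, d = −0.75 ln(1 − 0.333333) = 0.304098 ≈ 0.3041.

d(Sp1,Sp2) = 0.3597, d(Sp1,Sp3) = 0.1585, d(Sp2,Sp3) = 0.3041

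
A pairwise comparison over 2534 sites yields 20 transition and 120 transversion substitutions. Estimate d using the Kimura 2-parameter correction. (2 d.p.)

0.06

P = 20/2534 ≈ 0.007893 and Q = 120/2534 ≈ 0.047356.
Under the Kimura two-parameter model, d = −½ ln(1 − 2P − Q) − ¼ ln(1 − 2Q).
1 − 2P − Q = 0.936858, giving −½ ln(0.936858) = 0.032612.
1 − 2Q = 0.905288, giving −¼ ln(0.905288) = 0.024876.
d = 0.032612 + 0.024876 = 0.057488.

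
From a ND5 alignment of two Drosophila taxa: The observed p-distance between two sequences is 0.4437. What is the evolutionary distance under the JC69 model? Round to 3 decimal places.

d = −(3/4) ln(1 − 4p/3) = −0.75 ln(1 − 0.5916) = −0.75 ln(0.4084)
  = −0.75 × (-0.895508) = 0.671631 substitutions/site.

0.672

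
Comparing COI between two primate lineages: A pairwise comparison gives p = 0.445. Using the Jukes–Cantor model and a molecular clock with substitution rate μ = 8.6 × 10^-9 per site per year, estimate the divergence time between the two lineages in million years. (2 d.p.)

d = −(3/4) ln(1 − 4p/3) = −0.75 ln(1 − 0.593333) = −0.75 ln(0.406667)
  = −0.75 × (-0.899761) = 0.674821 substitutions/site.
Under a molecular clock d = 2μt, so t = d/(2μ) = 0.674821 / (2 × 8.6 × 10^-9) = 39.23 million years.

39.23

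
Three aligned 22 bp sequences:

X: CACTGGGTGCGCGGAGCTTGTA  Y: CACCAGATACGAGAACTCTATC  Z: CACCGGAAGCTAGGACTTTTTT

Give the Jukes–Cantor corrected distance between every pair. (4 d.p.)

X–Y: 11/22 sites differ → p = 0.5, d = −0.75 ln(1 − 0.666667) = 0.823960 ≈ 0.8240.
X–Z: 9/22 sites differ → p ≈ 0.409091, d = −0.75 ln(1 − 0.545455) = 0.591344 ≈ 0.5913.
Y–Z: 8/22 sites differ → p ≈ 0.363636, d = −0.75 ln(1 − 0.484848) = 0.497470 ≈ 0.4975.

d(X,Y) = 0.8240, d(X,Z) = 0.5913, d(Y,Z) = 0.4975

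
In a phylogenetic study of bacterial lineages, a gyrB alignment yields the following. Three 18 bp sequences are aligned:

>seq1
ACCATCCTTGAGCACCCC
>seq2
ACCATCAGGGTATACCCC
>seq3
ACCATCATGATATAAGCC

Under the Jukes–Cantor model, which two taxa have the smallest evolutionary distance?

seq1–seq2: 6/18 differ, p = 0.333, d = 0.441.
seq1–seq3: 8/18 differ, p = 0.444, d = 0.673.
seq2–seq3: 4/18 differ, p = 0.222, d = 0.264.
The smallest distance is between seq2 and seq3.

seq2 and seq3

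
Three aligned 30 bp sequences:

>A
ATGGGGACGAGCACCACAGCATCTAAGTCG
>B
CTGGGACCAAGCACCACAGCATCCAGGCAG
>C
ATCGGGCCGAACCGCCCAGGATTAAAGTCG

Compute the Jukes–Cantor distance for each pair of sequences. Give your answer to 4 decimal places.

A–B: 8/30 sites differ → p ≈ 0.266667, d = −0.75 ln(1 − 0.355556) = 0.329526 ≈ 0.3295.
A–C: 9/30 sites differ → p = 0.3, d = −0.75 ln(1 − 0.4) = 0.383119 ≈ 0.3831.
B–C: 14/30 sites differ → p ≈ 0.466667, d = −0.75 ln(1 − 0.622223) = 0.730088 ≈ 0.7301.

d(A,B) = 0.3295, d(A,C) = 0.3831, d(B,C) = 0.7301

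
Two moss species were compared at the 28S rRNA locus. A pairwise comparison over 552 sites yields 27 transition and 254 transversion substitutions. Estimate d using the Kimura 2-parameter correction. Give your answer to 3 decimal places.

1.041

P = 27/552 ≈ 0.048913 and Q = 254/552 ≈ 0.460145.
Under the Kimura two-parameter model, d = −½ ln(1 − 2P − Q) − ¼ ln(1 − 2Q).
1 − 2P − Q = 0.442029, giving −½ ln(0.442029) = 0.408190.
1 − 2Q = 0.07971, giving −¼ ln(0.07971) = 0.632340.
d = 0.408190 + 0.632340 = 1.040530.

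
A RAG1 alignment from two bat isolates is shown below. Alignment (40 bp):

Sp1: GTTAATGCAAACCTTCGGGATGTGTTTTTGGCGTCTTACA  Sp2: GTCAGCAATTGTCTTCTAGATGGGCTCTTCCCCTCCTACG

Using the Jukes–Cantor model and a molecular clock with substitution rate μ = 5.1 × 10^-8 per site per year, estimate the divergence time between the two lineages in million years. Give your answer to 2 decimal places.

The sequences differ at 19 of 40 sites, so p = 19/40 = 0.475.
d = −(3/4) ln(1 − 4p/3) = −0.75 ln(1 − 0.633333) = −0.75 ln(0.366667)
  = −0.75 × (-1.003301) = 0.752476 substitutions/site.
Under a molecular clock d = 2μt, so t = d/(2μ) = 0.752476 / (2 × 5.1 × 10^-8) = 7.38 million years.

7.38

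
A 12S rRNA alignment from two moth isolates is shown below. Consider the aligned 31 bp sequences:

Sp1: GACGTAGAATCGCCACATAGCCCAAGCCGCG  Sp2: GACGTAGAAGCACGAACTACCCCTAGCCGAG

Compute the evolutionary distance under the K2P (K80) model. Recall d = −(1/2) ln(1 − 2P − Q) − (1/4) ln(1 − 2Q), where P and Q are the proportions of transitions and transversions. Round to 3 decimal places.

Of 31 sites, 1 differences are transitions and 7 are transversions, so P = 1/31 ≈ 0.032258 and Q = 7/31 ≈ 0.225806.
Under the Kimura two-parameter model, d = −½ ln(1 − 2P − Q) − ¼ ln(1 − 2Q).
1 − 2P − Q = 0.709678, giving −½ ln(0.709678) = 0.171472.
1 − 2Q = 0.548388, giving −¼ ln(0.548388) = 0.150193.
d = 0.171472 + 0.150193 = 0.321665.

0.322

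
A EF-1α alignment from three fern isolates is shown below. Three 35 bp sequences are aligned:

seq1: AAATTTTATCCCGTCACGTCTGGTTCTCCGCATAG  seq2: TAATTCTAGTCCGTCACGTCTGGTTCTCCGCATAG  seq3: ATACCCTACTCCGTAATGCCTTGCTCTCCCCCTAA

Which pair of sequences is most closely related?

seq1 and seq2

seq1–seq2: 4/35 differ, p = 0.114, d = 0.124.
seq1–seq3: 14/35 differ, p = 0.400, d = 0.572.
seq2–seq3: 13/35 differ, p = 0.371, d = 0.513.
The smallest distance is between seq1 and seq2.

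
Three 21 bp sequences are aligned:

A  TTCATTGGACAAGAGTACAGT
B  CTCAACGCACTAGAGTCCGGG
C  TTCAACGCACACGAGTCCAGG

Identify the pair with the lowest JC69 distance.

B and C

A–B: 8/21 differ, p = 0.381, d = 0.532.
A–C: 6/21 differ, p = 0.286, d = 0.360.
B–C: 4/21 differ, p = 0.190, d = 0.220.
The smallest distance is between B and C.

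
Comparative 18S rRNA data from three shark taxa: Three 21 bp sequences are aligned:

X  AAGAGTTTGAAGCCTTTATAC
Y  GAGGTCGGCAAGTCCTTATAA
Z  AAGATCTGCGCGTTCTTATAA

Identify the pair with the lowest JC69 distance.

X–Y: 10/21 differ, p = 0.476, d = 0.756.
X–Z: 10/21 differ, p = 0.476, d = 0.756.
Y–Z: 6/21 differ, p = 0.286, d = 0.360.
The smallest distance is between Y and Z.

Y and Z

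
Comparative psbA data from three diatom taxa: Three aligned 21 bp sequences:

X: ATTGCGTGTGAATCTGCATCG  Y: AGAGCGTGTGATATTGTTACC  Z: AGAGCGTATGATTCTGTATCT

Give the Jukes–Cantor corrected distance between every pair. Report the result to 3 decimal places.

X–Y: 9/21 sites differ → p ≈ 0.428571, d = −0.75 ln(1 − 0.571428) = 0.635472 ≈ 0.635.
X–Z: 6/21 sites differ → p ≈ 0.285714, d = −0.75 ln(1 − 0.380952) = 0.359679 ≈ 0.360.
Y–Z: 6/21 sites differ → p ≈ 0.285714, d = −0.75 ln(1 − 0.380952) = 0.359679 ≈ 0.360.

d(X,Y) = 0.635, d(X,Z) = 0.360, d(Y,Z) = 0.360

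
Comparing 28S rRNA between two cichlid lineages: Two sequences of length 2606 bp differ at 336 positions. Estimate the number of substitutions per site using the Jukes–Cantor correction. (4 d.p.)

p = 336/2606 ≈ 0.128933.
d = −(3/4) ln(1 − 4p/3) = −0.75 ln(1 − 0.171911) = −0.75 ln(0.828089)
  = −0.75 × (-0.188635) = 0.141476 substitutions/site.

0.1415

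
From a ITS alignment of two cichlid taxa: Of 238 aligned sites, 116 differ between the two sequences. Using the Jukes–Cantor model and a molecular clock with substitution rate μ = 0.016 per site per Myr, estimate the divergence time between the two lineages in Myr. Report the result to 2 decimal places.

24.60

p = 116/238 ≈ 0.487395.
d = −(3/4) ln(1 − 4p/3) = −0.75 ln(1 − 0.64986) = −0.75 ln(0.35014)
  = −0.75 × (-1.049422) = 0.787067 substitutions/site.
Under a molecular clock d = 2μt, so t = d/(2μ) = 0.787067 / (2 × 0.016) = 24.60 Myr.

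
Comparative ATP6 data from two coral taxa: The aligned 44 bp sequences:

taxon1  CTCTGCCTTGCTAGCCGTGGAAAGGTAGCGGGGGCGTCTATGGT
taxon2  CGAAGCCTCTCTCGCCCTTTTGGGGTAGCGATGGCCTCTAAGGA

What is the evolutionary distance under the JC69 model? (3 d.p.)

0.543

The sequences differ at 17 of 44 sites, so p = 17/44 ≈ 0.386364.
d = −(3/4) ln(1 − 4p/3) = −0.75 ln(1 − 0.515152) = −0.75 ln(0.484848)
  = −0.75 × (-0.723920) = 0.542940 substitutions/site.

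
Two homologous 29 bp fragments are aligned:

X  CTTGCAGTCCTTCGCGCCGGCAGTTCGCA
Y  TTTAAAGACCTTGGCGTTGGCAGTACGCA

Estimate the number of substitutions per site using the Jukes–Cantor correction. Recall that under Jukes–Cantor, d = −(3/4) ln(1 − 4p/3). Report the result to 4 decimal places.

0.3439

The sequences differ at 8 of 29 sites (1, 4, 5, 8, 13, 17, 18, 25), so p = 8/29 ≈ 0.275862.
d = −(3/4) ln(1 − 4p/3) = −0.75 ln(1 − 0.367816) = −0.75 ln(0.632184)
  = −0.75 × (-0.458575) = 0.343931 substitutions/site.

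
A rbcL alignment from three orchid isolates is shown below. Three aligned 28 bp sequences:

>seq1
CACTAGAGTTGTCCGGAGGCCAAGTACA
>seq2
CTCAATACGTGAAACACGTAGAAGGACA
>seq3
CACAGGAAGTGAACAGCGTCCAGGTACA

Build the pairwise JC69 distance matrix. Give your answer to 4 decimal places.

seq1–seq2: 15/28 sites differ → p ≈ 0.535714, d = −0.75 ln(1 − 0.714285) = 0.939570 ≈ 0.9396.
seq1–seq3: 10/28 sites differ → p ≈ 0.357143, d = −0.75 ln(1 − 0.476191) = 0.484971 ≈ 0.4850.
seq2–seq3: 11/28 sites differ → p ≈ 0.392857, d = −0.75 ln(1 − 0.523809) = 0.556452 ≈ 0.5565.

d(seq1,seq2) = 0.9396, d(seq1,seq3) = 0.4850, d(seq2,seq3) = 0.5565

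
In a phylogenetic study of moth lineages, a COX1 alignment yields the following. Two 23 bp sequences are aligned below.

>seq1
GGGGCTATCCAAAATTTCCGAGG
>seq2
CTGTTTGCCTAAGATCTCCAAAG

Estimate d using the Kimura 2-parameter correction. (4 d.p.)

Of 23 sites, 8 differences are transitions and 3 are transversions, so P = 8/23 ≈ 0.347826 and Q = 3/23 ≈ 0.130435.
Under the Kimura two-parameter model, d = −½ ln(1 − 2P − Q) − ¼ ln(1 − 2Q).
1 − 2P − Q = 0.173913, giving −½ ln(0.173913) = 0.874600.
1 − 2Q = 0.73913, giving −¼ ln(0.73913) = 0.075570.
d = 0.874600 + 0.075570 = 0.950170.

0.9502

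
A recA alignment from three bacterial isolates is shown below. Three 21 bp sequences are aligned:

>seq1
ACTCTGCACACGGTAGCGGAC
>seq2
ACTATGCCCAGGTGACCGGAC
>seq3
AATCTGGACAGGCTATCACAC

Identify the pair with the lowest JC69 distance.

seq1 and seq2

seq1–seq2: 6/21 differ, p = 0.286, d = 0.360.
seq1–seq3: 7/21 differ, p = 0.333, d = 0.441.
seq2–seq3: 9/21 differ, p = 0.429, d = 0.635.
The smallest distance is between seq1 and seq2.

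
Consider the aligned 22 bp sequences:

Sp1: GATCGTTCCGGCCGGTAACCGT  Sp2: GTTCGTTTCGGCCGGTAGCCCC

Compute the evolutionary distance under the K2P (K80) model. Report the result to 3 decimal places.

0.276

Of 22 sites, 3 differences are transitions and 2 are transversions, so P = 3/22 ≈ 0.136364 and Q = 2/22 ≈ 0.090909.
Under the Kimura two-parameter model, d = −½ ln(1 − 2P − Q) − ¼ ln(1 − 2Q).
1 − 2P − Q = 0.636363, giving −½ ln(0.636363) = 0.225993.
1 − 2Q = 0.818182, giving −¼ ln(0.818182) = 0.050168.
d = 0.225993 + 0.050168 = 0.276161.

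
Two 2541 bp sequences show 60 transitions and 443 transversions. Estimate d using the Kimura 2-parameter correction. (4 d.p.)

P = 60/2541 ≈ 0.023613 and Q = 443/2541 ≈ 0.174341.
Under the Kimura two-parameter model, d = −½ ln(1 − 2P − Q) − ¼ ln(1 − 2Q).
1 − 2P − Q = 0.778433, giving −½ ln(0.778433) = 0.125236.
1 − 2Q = 0.651318, giving −¼ ln(0.651318) = 0.107189.
d = 0.125236 + 0.107189 = 0.232425.

0.2324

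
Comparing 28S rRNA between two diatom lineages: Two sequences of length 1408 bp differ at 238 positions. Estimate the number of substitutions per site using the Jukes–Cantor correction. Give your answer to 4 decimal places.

0.1915

p = 238/1408 ≈ 0.169034.
d = −(3/4) ln(1 − 4p/3) = −0.75 ln(1 − 0.225379) = −0.75 ln(0.774621)
  = −0.75 × (-0.255381) = 0.191536 substitutions/site.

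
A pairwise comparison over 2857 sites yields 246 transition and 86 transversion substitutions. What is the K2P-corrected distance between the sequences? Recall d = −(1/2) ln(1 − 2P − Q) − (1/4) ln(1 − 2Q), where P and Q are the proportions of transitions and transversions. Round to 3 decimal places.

0.129

P = 246/2857 ≈ 0.086104 and Q = 86/2857 ≈ 0.030102.
Under the Kimura two-parameter model, d = −½ ln(1 − 2P − Q) − ¼ ln(1 − 2Q).
1 − 2P − Q = 0.79769, giving −½ ln(0.79769) = 0.113018.
1 − 2Q = 0.939796, giving −¼ ln(0.939796) = 0.015523.
d = 0.113018 + 0.015523 = 0.128541.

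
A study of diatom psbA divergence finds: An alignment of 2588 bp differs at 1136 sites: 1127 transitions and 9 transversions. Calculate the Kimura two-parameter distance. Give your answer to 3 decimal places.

1.039

P = 1127/2588 ≈ 0.435471 and Q = 9/2588 ≈ 0.003478.
Under the Kimura two-parameter model, d = −½ ln(1 − 2P − Q) − ¼ ln(1 − 2Q).
1 − 2P − Q = 0.12558, giving −½ ln(0.12558) = 1.037406.
1 − 2Q = 0.993044, giving −¼ ln(0.993044) = 0.001745.
d = 1.037406 + 0.001745 = 1.039151.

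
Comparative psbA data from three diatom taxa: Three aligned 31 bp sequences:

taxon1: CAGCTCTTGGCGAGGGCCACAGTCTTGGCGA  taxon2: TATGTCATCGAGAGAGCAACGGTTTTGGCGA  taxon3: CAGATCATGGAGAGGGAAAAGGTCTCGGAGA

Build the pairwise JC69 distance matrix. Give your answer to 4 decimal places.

d(taxon1,taxon2) = 0.4217, d(taxon1,taxon3) = 0.3672, d(taxon2,taxon3) = 0.4217

taxon1–taxon2: 10/31 sites differ → p ≈ 0.322581, d = −0.75 ln(1 − 0.430108) = 0.421731 ≈ 0.4217.
taxon1–taxon3: 9/31 sites differ → p ≈ 0.290323, d = −0.75 ln(1 − 0.387097) = 0.367161 ≈ 0.3672.
taxon2–taxon3: 10/31 sites differ → p ≈ 0.322581, d = −0.75 ln(1 − 0.430108) = 0.421731 ≈ 0.4217.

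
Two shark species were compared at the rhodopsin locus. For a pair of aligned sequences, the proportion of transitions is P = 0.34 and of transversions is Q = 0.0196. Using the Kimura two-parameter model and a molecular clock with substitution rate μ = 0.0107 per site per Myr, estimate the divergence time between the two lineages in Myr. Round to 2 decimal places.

Under the Kimura two-parameter model, d = −½ ln(1 − 2P − Q) − ¼ ln(1 − 2Q).
1 − 2P − Q = 0.3004, giving −½ ln(0.3004) = 0.601320.
1 − 2Q = 0.9608, giving −¼ ln(0.9608) = 0.009997.
d = 0.601320 + 0.009997 = 0.611317.
Under a molecular clock d = 2μt, so t = d/(2μ) = 0.611317 / (2 × 0.0107) = 28.57 Myr.

28.57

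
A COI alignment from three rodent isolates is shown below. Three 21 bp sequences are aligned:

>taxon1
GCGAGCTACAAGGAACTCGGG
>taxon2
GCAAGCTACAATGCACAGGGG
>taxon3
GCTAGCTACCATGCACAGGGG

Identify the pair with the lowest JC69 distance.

taxon2 and taxon3

taxon1–taxon2: 5/21 differ, p = 0.238, d = 0.286.
taxon1–taxon3: 6/21 differ, p = 0.286, d = 0.360.
taxon2–taxon3: 2/21 differ, p = 0.095, d = 0.102.
The smallest distance is between taxon2 and taxon3.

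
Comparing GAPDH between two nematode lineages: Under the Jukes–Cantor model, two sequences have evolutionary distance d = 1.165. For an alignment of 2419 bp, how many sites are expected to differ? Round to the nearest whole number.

Invert JC69: p = (3/4)(1 − e^(−4d/3)) = 0.75 × (1 − e^(-1.553333)) = 0.75 × (1 − 0.211542) = 0.591344.
Expected differing sites = pL ≈ 0.591344 × 2419 = 1430.461136 ≈ 1430.

1430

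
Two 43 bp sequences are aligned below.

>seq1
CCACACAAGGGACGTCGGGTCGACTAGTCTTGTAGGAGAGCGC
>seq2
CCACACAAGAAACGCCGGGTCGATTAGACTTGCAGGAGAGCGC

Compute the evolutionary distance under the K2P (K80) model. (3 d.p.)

0.160

Of 43 sites, 5 differences are transitions and 1 are transversions, so P = 5/43 ≈ 0.116279 and Q = 1/43 ≈ 0.023256.
Under the Kimura two-parameter model, d = −½ ln(1 − 2P − Q) − ¼ ln(1 − 2Q).
1 − 2P − Q = 0.744186, giving −½ ln(0.744186) = 0.147732.
1 − 2Q = 0.953488, giving −¼ ln(0.953488) = 0.011907.
d = 0.147732 + 0.011907 = 0.159639.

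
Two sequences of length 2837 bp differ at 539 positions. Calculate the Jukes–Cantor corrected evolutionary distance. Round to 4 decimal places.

p = 539/2837 ≈ 0.189989.
d = −(3/4) ln(1 − 4p/3) = −0.75 ln(1 − 0.253319) = −0.75 ln(0.746681)
  = −0.75 × (-0.292117) = 0.219088 substitutions/site.

0.2191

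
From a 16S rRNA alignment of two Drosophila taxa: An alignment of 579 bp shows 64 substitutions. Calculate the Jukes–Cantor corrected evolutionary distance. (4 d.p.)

0.1196

p = 64/579 ≈ 0.110535.
d = −(3/4) ln(1 − 4p/3) = −0.75 ln(1 − 0.14738) = −0.75 ln(0.85262)
  = −0.75 × (-0.159441) = 0.119581 substitutions/site.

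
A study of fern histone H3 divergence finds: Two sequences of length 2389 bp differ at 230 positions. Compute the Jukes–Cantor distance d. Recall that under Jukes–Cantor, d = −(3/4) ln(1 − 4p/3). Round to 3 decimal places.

0.103

p = 230/2389 ≈ 0.096275.
d = −(3/4) ln(1 − 4p/3) = −0.75 ln(1 − 0.128367) = −0.75 ln(0.871633)
  = −0.75 × (-0.137387) = 0.103040 substitutions/site.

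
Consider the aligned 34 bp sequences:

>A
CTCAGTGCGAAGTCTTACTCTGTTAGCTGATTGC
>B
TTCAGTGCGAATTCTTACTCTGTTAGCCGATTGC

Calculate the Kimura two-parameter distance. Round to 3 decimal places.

Of 34 sites, 2 differences are transitions and 1 are transversions, so P = 2/34 ≈ 0.058824 and Q = 1/34 ≈ 0.029412.
Under the Kimura two-parameter model, d = −½ ln(1 − 2P − Q) − ¼ ln(1 − 2Q).
1 − 2P − Q = 0.85294, giving −½ ln(0.85294) = 0.079533.
1 − 2Q = 0.941176, giving −¼ ln(0.941176) = 0.015156.
d = 0.079533 + 0.015156 = 0.094689.

0.095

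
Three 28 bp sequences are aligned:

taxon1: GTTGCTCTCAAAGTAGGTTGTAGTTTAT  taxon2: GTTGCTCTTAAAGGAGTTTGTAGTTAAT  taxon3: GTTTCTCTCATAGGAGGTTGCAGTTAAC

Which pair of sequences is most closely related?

taxon1–taxon2: 4/28 differ, p = 0.143, d = 0.158.
taxon1–taxon3: 6/28 differ, p = 0.214, d = 0.252.
taxon2–taxon3: 6/28 differ, p = 0.214, d = 0.252.
The smallest distance is between taxon1 and taxon2.

taxon1 and taxon2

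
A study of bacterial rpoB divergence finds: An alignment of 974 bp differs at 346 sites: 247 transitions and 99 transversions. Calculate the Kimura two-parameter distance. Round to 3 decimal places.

P = 247/974 ≈ 0.253593 and Q = 99/974 ≈ 0.101643.
Under the Kimura two-parameter model, d = −½ ln(1 − 2P − Q) − ¼ ln(1 − 2Q).
1 − 2P − Q = 0.391171, giving −½ ln(0.391171) = 0.469305.
1 − 2Q = 0.796714, giving −¼ ln(0.796714) = 0.056815.
d = 0.469305 + 0.056815 = 0.526120.

0.526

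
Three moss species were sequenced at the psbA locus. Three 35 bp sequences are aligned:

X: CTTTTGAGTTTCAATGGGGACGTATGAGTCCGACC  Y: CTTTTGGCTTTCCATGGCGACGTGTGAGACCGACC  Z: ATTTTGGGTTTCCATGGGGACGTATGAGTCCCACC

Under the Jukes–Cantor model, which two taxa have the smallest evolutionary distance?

X–Y: 6/35 differ, p = 0.171, d = 0.195.
X–Z: 4/35 differ, p = 0.114, d = 0.124.
Y–Z: 6/35 differ, p = 0.171, d = 0.195.
The smallest distance is between X and Z.

X and Z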